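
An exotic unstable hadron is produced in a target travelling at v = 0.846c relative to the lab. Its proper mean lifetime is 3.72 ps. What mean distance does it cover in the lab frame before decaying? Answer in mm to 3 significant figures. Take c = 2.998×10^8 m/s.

γ = 1/√(1 − 0.846²) = 1.8755
Dilated lifetime: Δt = γτ₀ = 1.8755 × 3.72 ps = 6.9770 ps
d = vΔt = 0.846c × 6.9770 ps = 2.5363×10^8 m/s × 6.9770×10^-12 s = 1.77 mm

d ≈ 1.77 mm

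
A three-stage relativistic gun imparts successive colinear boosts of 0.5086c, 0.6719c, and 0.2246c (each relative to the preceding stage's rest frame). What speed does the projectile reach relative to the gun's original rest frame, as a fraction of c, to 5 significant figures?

u ≈ 0.92220c

Compose boost 2: (0.6719 + 0.5086)/(1 + 0.6719×0.5086) = 1.1805/1.341728 = 0.8798353
Compose boost 3: (0.2246 + 0.8798353)/(1 + 0.2246×0.8798353) = 1.104435/1.197611 = 0.92220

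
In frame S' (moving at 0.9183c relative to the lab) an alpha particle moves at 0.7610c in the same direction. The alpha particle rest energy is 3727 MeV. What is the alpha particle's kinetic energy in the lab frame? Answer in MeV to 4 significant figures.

u_lab = (0.7610 + 0.9183)/(1 + 0.7610×0.9183) = 0.9885060
γ = 1/√(1 − 0.9885060²) = 6.61456
K = (γ − 1)m₀c² = (6.61456 − 1) × 3727 = 5.61456 × 3727 = 20930 MeV

K ≈ 20930 MeV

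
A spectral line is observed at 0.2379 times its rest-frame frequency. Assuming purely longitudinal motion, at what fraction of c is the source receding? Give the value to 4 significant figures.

β ≈ 0.8929

f_obs/f_src = √((1−β)/(1+β)) = 0.2379  ⇒  (1−β)/(1+β) = 0.0565964
β = |1 − D²|/(1 + D²) = |1 − 0.0565964|/(1 + 0.0565964) = 0.8929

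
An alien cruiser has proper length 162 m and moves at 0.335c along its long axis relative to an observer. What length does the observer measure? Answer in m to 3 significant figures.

γ = 1/√(1 − 0.335²) = 1.0613
Length contraction: L = L₀/γ = 162/1.0613 = 153 m

L ≈ 153 m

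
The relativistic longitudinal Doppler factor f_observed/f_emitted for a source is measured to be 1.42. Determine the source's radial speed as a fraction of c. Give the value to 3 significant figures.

β ≈ 0.337

f_obs/f_src = √((1+β)/(1−β)) = 1.42  ⇒  (1+β)/(1−β) = 2.0164
β = |1 − D²|/(1 + D²) = |1 − 2.0164|/(1 + 2.0164) = 0.337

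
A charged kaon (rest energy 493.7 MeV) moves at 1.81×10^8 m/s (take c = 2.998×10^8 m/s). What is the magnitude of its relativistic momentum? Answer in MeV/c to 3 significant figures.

β = v/c = 1.81×10^8 / 2.998×10^8 = 0.60374
γ = 1/√(1 − 0.60374²) = 1.2544
p = γβm₀c = 1.2544 × 0.60374 × 493.7 MeV/c = 374 MeV/c

p ≈ 374 MeV/c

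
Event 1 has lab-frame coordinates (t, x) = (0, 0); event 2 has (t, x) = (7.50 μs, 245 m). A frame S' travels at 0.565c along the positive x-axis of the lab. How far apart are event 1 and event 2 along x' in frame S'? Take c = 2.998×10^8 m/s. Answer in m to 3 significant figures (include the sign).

Δx' ≈ -1240 m

γ = 1/√(1 − 0.565²) = 1.2120
Δx' = γ(Δx − vΔt) = 1.2120 × (245 m − 0.565×(2.998×10^8 m/s)×7.50×10^-6 s)
= 1.2120 × (-1025.4 m) = -1240 m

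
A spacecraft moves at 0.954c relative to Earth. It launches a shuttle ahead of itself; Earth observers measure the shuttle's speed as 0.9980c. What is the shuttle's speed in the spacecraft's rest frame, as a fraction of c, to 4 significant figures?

Inverse velocity addition: u' = (u − v)/(1 − uv/c²)
= (0.9980 − 0.954)/(1 − 0.9980×0.954) = 0.04400/0.0479080 = 0.9184

u' ≈ 0.9184c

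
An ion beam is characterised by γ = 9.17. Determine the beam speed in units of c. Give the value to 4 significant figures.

β = √(1 − 1/γ²) = √(1 − 1/9.17²) = √(0.988108) = 0.9940

β ≈ 0.9940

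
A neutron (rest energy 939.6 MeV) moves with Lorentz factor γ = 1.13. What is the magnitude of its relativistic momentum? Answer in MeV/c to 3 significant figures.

p ≈ 494 MeV/c

β = √(1 − 1/γ²) = √(1 − 1/1.13²) = 0.46568
p = γβm₀c = 1.13 × 0.46568 × 939.6 MeV/c = 494 MeV/c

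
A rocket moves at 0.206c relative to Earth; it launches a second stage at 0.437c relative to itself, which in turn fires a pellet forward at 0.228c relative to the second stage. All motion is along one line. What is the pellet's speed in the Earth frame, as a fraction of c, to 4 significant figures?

Compose boost 2: (0.437 + 0.206)/(1 + 0.437×0.206) = 0.6430/1.09002 = 0.589896
Compose boost 3: (0.228 + 0.589896)/(1 + 0.228×0.589896) = 0.817896/1.13450 = 0.7209

u ≈ 0.7209c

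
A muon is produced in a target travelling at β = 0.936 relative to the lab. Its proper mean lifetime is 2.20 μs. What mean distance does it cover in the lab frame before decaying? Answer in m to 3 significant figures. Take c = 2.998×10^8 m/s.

γ = 1/√(1 − 0.936²) = 2.8409
Dilated lifetime: Δt = γτ₀ = 2.8409 × 2.20 μs = 6.2500 μs
d = vΔt = 0.936c × 6.2500 μs = 2.8061×10^8 m/s × 6.2500×10^-6 s = 1750 m

d ≈ 1750 m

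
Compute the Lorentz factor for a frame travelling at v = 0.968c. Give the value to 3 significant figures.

γ ≈ 3.98

γ = 1/√(1 − β²) = 1/√(1 − 0.968²) = 1/√(0.062976) = 3.98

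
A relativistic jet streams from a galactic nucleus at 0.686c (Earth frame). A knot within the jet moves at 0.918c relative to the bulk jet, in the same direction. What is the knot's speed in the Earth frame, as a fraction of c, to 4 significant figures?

u ≈ 0.9842c

Relativistic velocity addition: u = (u' + v)/(1 + u'v/c²)
= (0.918 + 0.686)/(1 + 0.918×0.686) = 1.604/1.62975 = 0.9842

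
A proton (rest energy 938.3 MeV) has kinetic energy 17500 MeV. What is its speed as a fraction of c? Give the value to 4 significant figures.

γ = 1 + K/(m₀c²) = 1 + 17500/938.3 = 19.6508
β = √(1 − 1/γ²) = 0.9987

β ≈ 0.9987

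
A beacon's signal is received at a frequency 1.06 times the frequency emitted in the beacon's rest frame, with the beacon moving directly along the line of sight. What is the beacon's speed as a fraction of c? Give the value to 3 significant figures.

β ≈ 0.0582

f_obs/f_src = √((1+β)/(1−β)) = 1.06  ⇒  (1+β)/(1−β) = 1.1236
β = |1 − D²|/(1 + D²) = |1 − 1.1236|/(1 + 1.1236) = 0.0582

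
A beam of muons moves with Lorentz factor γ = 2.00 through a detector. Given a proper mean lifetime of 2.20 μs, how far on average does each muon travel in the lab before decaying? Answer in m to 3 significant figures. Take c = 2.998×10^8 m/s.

β = √(1 − 1/γ²) = √(1 − 1/2.00²) = 0.86603
Dilated lifetime: Δt = γτ₀ = 2.00 × 2.20 μs = 4.4000 μs
d = vΔt = 0.86603c × 4.4000 μs = 2.5963×10^8 m/s × 4.4000×10^-6 s = 1140 m

d ≈ 1140 m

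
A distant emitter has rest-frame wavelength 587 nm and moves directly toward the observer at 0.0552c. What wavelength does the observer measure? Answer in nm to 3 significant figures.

λ_obs ≈ 555 nm

Relativistic Doppler: λ_obs = λ_src √((1−β)/(1+β))
= 587 × √(0.94480/1.0552) = 587 × 0.94624 = 555 nm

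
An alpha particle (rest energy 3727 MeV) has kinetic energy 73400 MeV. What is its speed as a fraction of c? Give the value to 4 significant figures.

γ = 1 + K/(m₀c²) = 1 + 73400/3727 = 20.6941
β = √(1 − 1/γ²) = 0.9988

β ≈ 0.9988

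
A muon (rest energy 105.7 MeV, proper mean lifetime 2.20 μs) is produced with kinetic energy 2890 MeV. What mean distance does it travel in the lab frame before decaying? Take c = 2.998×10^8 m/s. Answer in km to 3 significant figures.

d ≈ 18.7 km

γ = 1 + K/(m₀c²) = 1 + 2890/105.7 = 28.342
β = √(1 − 1/γ²) = 0.99938
Dilated lifetime: γτ₀ = 28.342 × 2.20 μs = 62.351 μs
d = βc·γτ₀ = 0.99938 × (2.998×10^8 m/s) × 6.2351×10^-5 s = 18.7 km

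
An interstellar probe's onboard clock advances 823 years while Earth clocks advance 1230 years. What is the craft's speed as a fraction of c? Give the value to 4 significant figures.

β ≈ 0.7432

γ = Δt/τ₀ = 1230/823 = 1.49453
β = √(1 − 1/γ²) = √(1 − 1/1.49453²) = 0.7432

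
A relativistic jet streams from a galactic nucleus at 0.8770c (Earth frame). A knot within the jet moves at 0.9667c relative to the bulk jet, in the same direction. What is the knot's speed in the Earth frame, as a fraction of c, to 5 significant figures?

u ≈ 0.99778c

Relativistic velocity addition: u = (u' + v)/(1 + u'v/c²)
= (0.9667 + 0.8770)/(1 + 0.9667×0.8770) = 1.8437/1.847796 = 0.99778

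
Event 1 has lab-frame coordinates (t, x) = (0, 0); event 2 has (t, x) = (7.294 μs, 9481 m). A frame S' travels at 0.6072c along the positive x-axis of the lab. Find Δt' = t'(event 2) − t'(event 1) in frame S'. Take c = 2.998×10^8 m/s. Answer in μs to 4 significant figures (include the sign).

Δt' ≈ -14.99 μs

γ = 1/√(1 − 0.6072²) = 1.25858
Δt' = γ(Δt − vΔx/c²) = 1.25858 × (7.294 μs − 0.6072×9481 m / (2.998×10^8 m/s))
= 1.25858 × (-11.9083 μs) = -14.99 μs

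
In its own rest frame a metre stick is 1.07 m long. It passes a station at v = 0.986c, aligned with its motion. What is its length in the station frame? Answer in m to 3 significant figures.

L ≈ 0.178 m

γ = 1/√(1 − 0.986²) = 5.9972
Length contraction: L = L₀/γ = 1.07/5.9972 = 0.178 m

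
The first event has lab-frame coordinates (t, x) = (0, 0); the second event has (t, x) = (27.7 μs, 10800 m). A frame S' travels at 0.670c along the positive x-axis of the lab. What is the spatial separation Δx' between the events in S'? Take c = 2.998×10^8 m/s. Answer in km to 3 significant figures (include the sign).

Δx' ≈ 7.05 km

γ = 1/√(1 − 0.670²) = 1.3471
Δx' = γ(Δx − vΔt) = 1.3471 × (10800 m − 0.670×(2.998×10^8 m/s)×27.7×10^-6 s)
= 1.3471 × (5236.0 m) = 7.05 km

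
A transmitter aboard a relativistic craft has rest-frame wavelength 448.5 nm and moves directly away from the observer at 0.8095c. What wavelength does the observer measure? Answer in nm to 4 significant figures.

λ_obs ≈ 1382 nm

Relativistic Doppler: λ_obs = λ_src √((1+β)/(1−β))
= 448.5 × √(1.80950/0.190500) = 448.5 × 3.08199 = 1382 nm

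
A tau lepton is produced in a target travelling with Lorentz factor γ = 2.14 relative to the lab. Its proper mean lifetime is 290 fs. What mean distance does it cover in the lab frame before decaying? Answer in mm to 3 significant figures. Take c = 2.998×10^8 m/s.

β = √(1 − 1/γ²) = √(1 − 1/2.14²) = 0.88410
Dilated lifetime: Δt = γτ₀ = 2.14 × 290 fs = 620.60 fs
d = vΔt = 0.88410c × 620.60 fs = 2.6505×10^8 m/s × 6.2060×10^-13 s = 0.164 mm

d ≈ 0.164 mm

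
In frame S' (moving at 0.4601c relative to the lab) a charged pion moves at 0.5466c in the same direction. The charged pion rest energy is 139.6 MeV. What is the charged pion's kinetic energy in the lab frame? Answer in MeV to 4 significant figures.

K ≈ 95.38 MeV

u_lab = (0.5466 + 0.4601)/(1 + 0.5466×0.4601) = 0.8044007
γ = 1/√(1 − 0.8044007²) = 1.68325
K = (γ − 1)m₀c² = (1.68325 − 1) × 139.6 = 0.683255 × 139.6 = 95.38 MeV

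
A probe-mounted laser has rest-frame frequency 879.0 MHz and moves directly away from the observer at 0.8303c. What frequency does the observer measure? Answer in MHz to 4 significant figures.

Relativistic Doppler: f_obs = f_src √((1−β)/(1+β))
= 879.0 × √(0.169700/1.83030) = 879.0 × 0.304495 = 267.7 MHz

f_obs ≈ 267.7 MHz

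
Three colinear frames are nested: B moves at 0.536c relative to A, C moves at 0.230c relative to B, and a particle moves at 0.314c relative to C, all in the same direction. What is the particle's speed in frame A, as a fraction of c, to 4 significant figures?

Compose boost 2: (0.230 + 0.536)/(1 + 0.230×0.536) = 0.7660/1.12328 = 0.681931
Compose boost 3: (0.314 + 0.681931)/(1 + 0.314×0.681931) = 0.995931/1.21413 = 0.8203

u ≈ 0.8203c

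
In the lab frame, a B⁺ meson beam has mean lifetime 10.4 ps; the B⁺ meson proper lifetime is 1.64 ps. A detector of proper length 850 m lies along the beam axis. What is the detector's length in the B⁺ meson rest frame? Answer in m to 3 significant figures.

Time dilation ⇒ γ = Δt/τ₀ = 10.4/1.64 = 6.3415
Length contraction: L = L₀/γ = 850/6.3415 = 134 m

L ≈ 134 m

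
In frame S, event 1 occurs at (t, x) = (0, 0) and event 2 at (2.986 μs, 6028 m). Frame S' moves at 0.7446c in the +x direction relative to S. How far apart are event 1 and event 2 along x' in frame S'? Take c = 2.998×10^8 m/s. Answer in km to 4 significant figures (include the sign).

γ = 1/√(1 − 0.7446²) = 1.49810
Δx' = γ(Δx − vΔt) = 1.49810 × (6028 m − 0.7446×(2.998×10^8 m/s)×2.986×10^-6 s)
= 1.49810 × (5361.43 m) = 8.032 km

Δx' ≈ 8.032 km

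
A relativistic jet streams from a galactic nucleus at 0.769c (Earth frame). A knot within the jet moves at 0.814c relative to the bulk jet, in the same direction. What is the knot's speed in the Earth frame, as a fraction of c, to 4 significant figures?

Relativistic velocity addition: u = (u' + v)/(1 + u'v/c²)
= (0.814 + 0.769)/(1 + 0.814×0.769) = 1.583/1.62597 = 0.9736

u ≈ 0.9736c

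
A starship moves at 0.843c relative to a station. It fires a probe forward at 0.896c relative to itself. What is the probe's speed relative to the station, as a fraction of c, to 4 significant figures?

Relativistic velocity addition: u = (u' + v)/(1 + u'v/c²)
= (0.896 + 0.843)/(1 + 0.896×0.843) = 1.739/1.75533 = 0.9907

u ≈ 0.9907c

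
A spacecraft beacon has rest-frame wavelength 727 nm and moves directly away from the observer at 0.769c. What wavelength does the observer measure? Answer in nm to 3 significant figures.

Relativistic Doppler: λ_obs = λ_src √((1+β)/(1−β))
= 727 × √(1.7690/0.23100) = 727 × 2.7673 = 2010 nm

λ_obs ≈ 2010 nm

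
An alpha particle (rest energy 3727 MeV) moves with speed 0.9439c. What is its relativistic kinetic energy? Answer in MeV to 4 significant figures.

γ = 1/√(1 − 0.9439²) = 3.02818
K = (γ − 1)m₀c² = (3.02818 − 1) × 3727 MeV = 2.02818 × 3727 MeV = 7559 MeV

K ≈ 7559 MeV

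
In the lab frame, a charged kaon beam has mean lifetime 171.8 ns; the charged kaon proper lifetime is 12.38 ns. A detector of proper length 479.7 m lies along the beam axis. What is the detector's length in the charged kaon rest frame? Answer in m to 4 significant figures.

Time dilation ⇒ γ = Δt/τ₀ = 171.8/12.38 = 13.8772
Length contraction: L = L₀/γ = 479.7/13.8772 = 34.57 m

L ≈ 34.57 m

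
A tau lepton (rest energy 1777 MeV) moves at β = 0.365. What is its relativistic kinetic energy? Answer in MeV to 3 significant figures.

K ≈ 132 MeV

γ = 1/√(1 − 0.365²) = 1.0741
K = (γ − 1)m₀c² = (1.0741 − 1) × 1777 MeV = 0.074105 × 1777 MeV = 132 MeV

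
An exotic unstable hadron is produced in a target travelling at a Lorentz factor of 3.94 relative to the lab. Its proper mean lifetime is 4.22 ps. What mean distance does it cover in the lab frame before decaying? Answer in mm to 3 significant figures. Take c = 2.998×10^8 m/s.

β = √(1 − 1/γ²) = √(1 − 1/3.94²) = 0.96725
Dilated lifetime: Δt = γτ₀ = 3.94 × 4.22 ps = 16.627 ps
d = vΔt = 0.96725c × 16.627 ps = 2.8998×10^8 m/s × 1.6627×10^-11 s = 4.82 mm

d ≈ 4.82 mm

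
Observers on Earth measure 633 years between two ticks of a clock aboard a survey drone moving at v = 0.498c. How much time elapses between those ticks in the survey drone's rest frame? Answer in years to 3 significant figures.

γ = 1/√(1 − 0.498²) = 1.1532
Proper time: τ₀ = Δt/γ = 633/1.1532 = 549 years

τ₀ ≈ 549 years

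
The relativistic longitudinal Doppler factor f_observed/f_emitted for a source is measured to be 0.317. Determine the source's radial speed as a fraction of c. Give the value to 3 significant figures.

f_obs/f_src = √((1−β)/(1+β)) = 0.317  ⇒  (1−β)/(1+β) = 0.10049
β = |1 − D²|/(1 + D²) = |1 − 0.10049|/(1 + 0.10049) = 0.817

β ≈ 0.817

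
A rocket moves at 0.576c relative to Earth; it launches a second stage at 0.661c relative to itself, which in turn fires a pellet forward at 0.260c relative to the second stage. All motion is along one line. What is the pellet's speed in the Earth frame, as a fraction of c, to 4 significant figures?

u ≈ 0.9375c

Compose boost 2: (0.661 + 0.576)/(1 + 0.661×0.576) = 1.237/1.38074 = 0.895899
Compose boost 3: (0.260 + 0.895899)/(1 + 0.260×0.895899) = 1.15590/1.23293 = 0.9375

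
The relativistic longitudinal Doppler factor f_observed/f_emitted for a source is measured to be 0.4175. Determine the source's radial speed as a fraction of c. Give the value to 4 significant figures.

f_obs/f_src = √((1−β)/(1+β)) = 0.4175  ⇒  (1−β)/(1+β) = 0.174306
β = |1 − D²|/(1 + D²) = |1 − 0.174306|/(1 + 0.174306) = 0.7031

β ≈ 0.7031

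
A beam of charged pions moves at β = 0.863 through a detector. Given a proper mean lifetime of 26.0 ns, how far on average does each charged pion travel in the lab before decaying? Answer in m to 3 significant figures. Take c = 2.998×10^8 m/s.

γ = 1/√(1 − 0.863²) = 1.9794
Dilated lifetime: Δt = γτ₀ = 1.9794 × 26.0 ns = 51.464 ns
d = vΔt = 0.863c × 51.464 ns = 2.5873×10^8 m/s × 5.1464×10^-8 s = 13.3 m

d ≈ 13.3 m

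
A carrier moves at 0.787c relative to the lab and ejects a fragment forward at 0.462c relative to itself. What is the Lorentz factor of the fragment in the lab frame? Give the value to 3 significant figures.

u_lab = (0.462 + 0.787)/(1 + 0.462×0.787) = 1.249/1.36359 = 0.915962
γ = 1/√(1 − 0.915962²) = 2.49

γ ≈ 2.49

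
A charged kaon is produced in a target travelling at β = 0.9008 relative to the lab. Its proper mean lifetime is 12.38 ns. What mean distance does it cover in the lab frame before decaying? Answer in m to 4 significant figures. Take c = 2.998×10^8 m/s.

γ = 1/√(1 − 0.9008²) = 2.30290
Dilated lifetime: Δt = γτ₀ = 2.30290 × 12.38 ns = 28.5100 ns
d = vΔt = 0.9008c × 28.5100 ns = 2.70060×10^8 m/s × 2.85100×10^-8 s = 7.699 m

d ≈ 7.699 m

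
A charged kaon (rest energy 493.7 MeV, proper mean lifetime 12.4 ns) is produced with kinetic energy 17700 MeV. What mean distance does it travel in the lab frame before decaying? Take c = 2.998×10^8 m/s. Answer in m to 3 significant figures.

γ = 1 + K/(m₀c²) = 1 + 17700/493.7 = 36.852
β = √(1 − 1/γ²) = 0.99963
Dilated lifetime: γτ₀ = 36.852 × 12.4 ns = 456.96 ns
d = βc·γτ₀ = 0.99963 × (2.998×10^8 m/s) × 4.5696×10^-7 s = 137 m

d ≈ 137 m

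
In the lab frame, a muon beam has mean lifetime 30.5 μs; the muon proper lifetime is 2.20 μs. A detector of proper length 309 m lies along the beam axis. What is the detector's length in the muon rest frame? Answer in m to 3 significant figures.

Time dilation ⇒ γ = Δt/τ₀ = 30.5/2.20 = 13.864
Length contraction: L = L₀/γ = 309/13.864 = 22.3 m

L ≈ 22.3 m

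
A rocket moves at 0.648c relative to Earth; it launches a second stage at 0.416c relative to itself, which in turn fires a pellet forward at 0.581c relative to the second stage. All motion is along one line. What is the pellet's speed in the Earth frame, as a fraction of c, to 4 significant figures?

u ≈ 0.9544c

Compose boost 2: (0.416 + 0.648)/(1 + 0.416×0.648) = 1.064/1.26957 = 0.838080
Compose boost 3: (0.581 + 0.838080)/(1 + 0.581×0.838080) = 1.41908/1.48692 = 0.9544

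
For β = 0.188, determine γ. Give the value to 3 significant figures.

γ ≈ 1.02

γ = 1/√(1 − β²) = 1/√(1 − 0.188²) = 1/√(0.96466) = 1.02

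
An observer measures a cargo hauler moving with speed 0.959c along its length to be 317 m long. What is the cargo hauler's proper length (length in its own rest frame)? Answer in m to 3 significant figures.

γ = 1/√(1 − 0.959²) = 3.5285
L₀ = γL = 3.5285 × 317 = 1120 m

L₀ ≈ 1120 m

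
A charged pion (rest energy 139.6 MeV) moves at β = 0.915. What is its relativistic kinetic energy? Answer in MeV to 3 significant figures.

γ = 1/√(1 − 0.915²) = 2.4786
K = (γ − 1)m₀c² = (2.4786 − 1) × 139.6 MeV = 1.4786 × 139.6 MeV = 206 MeV

K ≈ 206 MeV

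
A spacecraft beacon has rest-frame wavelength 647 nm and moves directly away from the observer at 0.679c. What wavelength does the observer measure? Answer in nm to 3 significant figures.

λ_obs ≈ 1480 nm

Relativistic Doppler: λ_obs = λ_src √((1+β)/(1−β))
= 647 × √(1.6790/0.32100) = 647 × 2.2870 = 1480 nm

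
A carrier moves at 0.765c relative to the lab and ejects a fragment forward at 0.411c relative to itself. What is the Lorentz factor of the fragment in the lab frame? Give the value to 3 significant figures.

u_lab = (0.411 + 0.765)/(1 + 0.411×0.765) = 1.176/1.31441 = 0.894695
γ = 1/√(1 − 0.894695²) = 2.24

γ ≈ 2.24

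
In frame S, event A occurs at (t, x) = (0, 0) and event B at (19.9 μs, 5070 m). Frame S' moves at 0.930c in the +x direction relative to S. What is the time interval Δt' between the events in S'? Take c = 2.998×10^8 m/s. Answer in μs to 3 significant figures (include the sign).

γ = 1/√(1 − 0.930²) = 2.7206
Δt' = γ(Δt − vΔx/c²) = 2.7206 × (19.9 μs − 0.930×5070 m / (2.998×10^8 m/s))
= 2.7206 × (4.1725 μs) = 11.4 μs

Δt' ≈ 11.4 μs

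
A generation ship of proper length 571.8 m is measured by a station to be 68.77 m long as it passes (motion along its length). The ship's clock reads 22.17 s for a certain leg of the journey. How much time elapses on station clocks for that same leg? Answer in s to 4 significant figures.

Length contraction ⇒ γ = L₀/L = 571.8/68.77 = 8.31467
Time dilation: Δt = γτ₀ = 8.31467 × 22.17 s = 184.3 s

Δt ≈ 184.3 s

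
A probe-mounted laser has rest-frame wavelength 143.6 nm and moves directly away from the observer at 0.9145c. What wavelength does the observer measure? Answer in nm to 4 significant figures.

Relativistic Doppler: λ_obs = λ_src √((1+β)/(1−β))
= 143.6 × √(1.91450/0.0855000) = 143.6 × 4.73200 = 679.5 nm

λ_obs ≈ 679.5 nm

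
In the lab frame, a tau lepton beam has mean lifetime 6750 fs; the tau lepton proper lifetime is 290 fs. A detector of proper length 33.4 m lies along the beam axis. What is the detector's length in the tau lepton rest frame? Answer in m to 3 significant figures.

Time dilation ⇒ γ = Δt/τ₀ = 6750/290 = 23.276
Length contraction: L = L₀/γ = 33.4/23.276 = 1.43 m

L ≈ 1.43 m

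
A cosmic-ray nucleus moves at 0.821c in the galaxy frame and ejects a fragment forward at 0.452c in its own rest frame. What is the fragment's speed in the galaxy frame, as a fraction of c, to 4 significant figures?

Compose boost 2: (0.452 + 0.821)/(1 + 0.452×0.821) = 1.273/1.37109 = 0.9285

u ≈ 0.9285c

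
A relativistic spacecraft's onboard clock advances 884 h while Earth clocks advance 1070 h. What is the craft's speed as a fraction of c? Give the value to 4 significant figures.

γ = Δt/τ₀ = 1070/884 = 1.21041
β = √(1 − 1/γ²) = √(1 − 1/1.21041²) = 0.5634

β ≈ 0.5634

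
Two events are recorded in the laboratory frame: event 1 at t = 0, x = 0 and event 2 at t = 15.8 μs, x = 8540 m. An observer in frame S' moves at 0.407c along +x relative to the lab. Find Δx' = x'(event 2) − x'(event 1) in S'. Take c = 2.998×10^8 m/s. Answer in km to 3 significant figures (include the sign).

Δx' ≈ 7.24 km

γ = 1/√(1 − 0.407²) = 1.0948
Δx' = γ(Δx − vΔt) = 1.0948 × (8540 m − 0.407×(2.998×10^8 m/s)×15.8×10^-6 s)
= 1.0948 × (6612.1 m) = 7.24 km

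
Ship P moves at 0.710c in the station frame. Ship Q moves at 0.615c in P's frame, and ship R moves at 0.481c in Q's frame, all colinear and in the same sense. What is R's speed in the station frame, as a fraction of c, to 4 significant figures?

Compose boost 2: (0.615 + 0.710)/(1 + 0.615×0.710) = 1.325/1.43665 = 0.922284
Compose boost 3: (0.481 + 0.922284)/(1 + 0.481×0.922284) = 1.40328/1.44362 = 0.9721

u ≈ 0.9721c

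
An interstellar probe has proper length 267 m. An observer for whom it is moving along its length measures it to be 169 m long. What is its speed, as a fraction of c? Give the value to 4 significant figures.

β ≈ 0.7742

γ = L₀/L = 267/169 = 1.57988
β = √(1 − 1/γ²) = 0.7742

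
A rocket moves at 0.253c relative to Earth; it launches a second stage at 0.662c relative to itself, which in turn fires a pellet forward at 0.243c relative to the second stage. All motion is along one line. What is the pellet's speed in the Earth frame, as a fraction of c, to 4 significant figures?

u ≈ 0.8625c

Compose boost 2: (0.662 + 0.253)/(1 + 0.662×0.253) = 0.9150/1.16749 = 0.783735
Compose boost 3: (0.243 + 0.783735)/(1 + 0.243×0.783735) = 1.02674/1.19045 = 0.8625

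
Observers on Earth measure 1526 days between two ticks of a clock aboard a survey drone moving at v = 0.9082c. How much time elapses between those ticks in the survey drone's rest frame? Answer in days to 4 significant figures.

γ = 1/√(1 − 0.9082²) = 2.38928
Proper time: τ₀ = Δt/γ = 1526/2.38928 = 638.7 days

τ₀ ≈ 638.7 days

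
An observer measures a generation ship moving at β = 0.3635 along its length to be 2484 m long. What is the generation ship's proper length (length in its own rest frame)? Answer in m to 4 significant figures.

γ = 1/√(1 − 0.3635²) = 1.07343
L₀ = γL = 1.07343 × 2484 = 2666 m

L₀ ≈ 2666 m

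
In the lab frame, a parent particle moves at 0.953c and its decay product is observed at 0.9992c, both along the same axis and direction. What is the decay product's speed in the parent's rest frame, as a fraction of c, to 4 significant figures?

u' ≈ 0.9673c

Inverse velocity addition: u' = (u − v)/(1 − uv/c²)
= (0.9992 − 0.953)/(1 − 0.9992×0.953) = 0.04620/0.0477624 = 0.9673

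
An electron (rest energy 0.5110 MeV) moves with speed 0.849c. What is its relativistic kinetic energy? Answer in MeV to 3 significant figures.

K ≈ 0.456 MeV

γ = 1/√(1 − 0.849²) = 1.8925
K = (γ − 1)m₀c² = (1.8925 − 1) × 0.5110 MeV = 0.89253 × 0.5110 MeV = 0.456 MeV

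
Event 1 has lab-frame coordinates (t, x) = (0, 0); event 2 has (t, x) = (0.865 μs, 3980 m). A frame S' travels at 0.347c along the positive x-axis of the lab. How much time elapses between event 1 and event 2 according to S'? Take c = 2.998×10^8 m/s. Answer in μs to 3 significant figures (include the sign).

Δt' ≈ -3.99 μs

γ = 1/√(1 − 0.347²) = 1.0663
Δt' = γ(Δt − vΔx/c²) = 1.0663 × (0.865 μs − 0.347×3980 m / (2.998×10^8 m/s))
= 1.0663 × (-3.7416 μs) = -3.99 μs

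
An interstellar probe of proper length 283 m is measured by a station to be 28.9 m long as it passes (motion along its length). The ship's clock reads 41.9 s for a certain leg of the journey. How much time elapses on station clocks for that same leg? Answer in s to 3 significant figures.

Δt ≈ 410 s

Length contraction ⇒ γ = L₀/L = 283/28.9 = 9.7924
Time dilation: Δt = γτ₀ = 9.7924 × 41.9 s = 410 s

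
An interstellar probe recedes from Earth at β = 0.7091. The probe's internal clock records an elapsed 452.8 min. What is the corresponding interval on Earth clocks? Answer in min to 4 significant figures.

Δt ≈ 642.2 min

γ = 1/√(1 − 0.7091²) = 1.41822
Time dilation: Δt = γτ₀ = 1.41822 × 452.8 min = 642.2 min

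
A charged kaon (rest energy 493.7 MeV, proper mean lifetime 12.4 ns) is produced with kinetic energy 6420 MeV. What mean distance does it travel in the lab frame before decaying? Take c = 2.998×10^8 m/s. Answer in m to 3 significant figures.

d ≈ 51.9 m

γ = 1 + K/(m₀c²) = 1 + 6420/493.7 = 14.004
β = √(1 − 1/γ²) = 0.99745
Dilated lifetime: γτ₀ = 14.004 × 12.4 ns = 173.65 ns
d = βc·γτ₀ = 0.99745 × (2.998×10^8 m/s) × 1.7365×10^-7 s = 51.9 m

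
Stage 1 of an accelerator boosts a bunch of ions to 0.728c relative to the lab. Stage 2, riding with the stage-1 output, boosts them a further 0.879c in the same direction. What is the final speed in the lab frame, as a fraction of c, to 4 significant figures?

Compose boost 2: (0.879 + 0.728)/(1 + 0.879×0.728) = 1.607/1.63991 = 0.9799

u ≈ 0.9799c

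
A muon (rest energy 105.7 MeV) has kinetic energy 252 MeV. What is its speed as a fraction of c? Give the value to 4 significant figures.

β ≈ 0.9553

γ = 1 + K/(m₀c²) = 1 + 252/105.7 = 3.38411
β = √(1 − 1/γ²) = 0.9553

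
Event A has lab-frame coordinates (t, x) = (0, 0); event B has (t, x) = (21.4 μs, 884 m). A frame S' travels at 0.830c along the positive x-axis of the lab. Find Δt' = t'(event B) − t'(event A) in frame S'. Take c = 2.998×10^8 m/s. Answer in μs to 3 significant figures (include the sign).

Δt' ≈ 34.0 μs

γ = 1/√(1 − 0.830²) = 1.7929
Δt' = γ(Δt − vΔx/c²) = 1.7929 × (21.4 μs − 0.830×884 m / (2.998×10^8 m/s))
= 1.7929 × (18.953 μs) = 34.0 μs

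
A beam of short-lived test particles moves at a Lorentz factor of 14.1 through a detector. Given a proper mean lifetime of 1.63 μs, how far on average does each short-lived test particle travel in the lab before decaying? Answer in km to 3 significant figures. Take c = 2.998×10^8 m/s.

d ≈ 6.87 km

β = √(1 − 1/γ²) = √(1 − 1/14.1²) = 0.99748
Dilated lifetime: Δt = γτ₀ = 14.1 × 1.63 μs = 22.983 μs
d = vΔt = 0.99748c × 22.983 μs = 2.9905×10^8 m/s × 2.2983×10^-5 s = 6.87 km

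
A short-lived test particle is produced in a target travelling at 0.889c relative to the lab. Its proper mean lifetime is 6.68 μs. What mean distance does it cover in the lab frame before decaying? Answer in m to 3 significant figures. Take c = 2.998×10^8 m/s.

γ = 1/√(1 − 0.889²) = 2.1838
Dilated lifetime: Δt = γτ₀ = 2.1838 × 6.68 μs = 14.588 μs
d = vΔt = 0.889c × 14.588 μs = 2.6652×10^8 m/s × 1.4588×10^-5 s = 3890 m

d ≈ 3890 m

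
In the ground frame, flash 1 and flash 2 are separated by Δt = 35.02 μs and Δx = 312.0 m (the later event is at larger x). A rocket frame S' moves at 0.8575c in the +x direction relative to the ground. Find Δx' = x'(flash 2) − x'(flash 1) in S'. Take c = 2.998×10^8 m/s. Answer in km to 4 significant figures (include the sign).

Δx' ≈ -16.89 km

γ = 1/√(1 − 0.8575²) = 1.94370
Δx' = γ(Δx − vΔt) = 1.94370 × (312.0 m − 0.8575×(2.998×10^8 m/s)×35.02×10^-6 s)
= 1.94370 × (-8690.89 m) = -16.89 km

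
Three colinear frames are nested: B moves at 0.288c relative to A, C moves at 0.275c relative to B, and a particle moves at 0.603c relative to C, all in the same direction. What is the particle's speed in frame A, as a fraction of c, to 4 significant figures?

Compose boost 2: (0.275 + 0.288)/(1 + 0.275×0.288) = 0.5630/1.07920 = 0.521683
Compose boost 3: (0.603 + 0.521683)/(1 + 0.603×0.521683) = 1.12468/1.31457 = 0.8555

u ≈ 0.8555c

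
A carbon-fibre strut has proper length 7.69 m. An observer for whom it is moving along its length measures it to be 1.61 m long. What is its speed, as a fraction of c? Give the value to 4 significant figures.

γ = L₀/L = 7.69/1.61 = 4.77640
β = √(1 − 1/γ²) = 0.9778

β ≈ 0.9778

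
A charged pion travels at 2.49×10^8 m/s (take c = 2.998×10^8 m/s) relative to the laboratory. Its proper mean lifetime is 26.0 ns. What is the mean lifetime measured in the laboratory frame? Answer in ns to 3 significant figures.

Δt ≈ 46.7 ns

β = v/c = 2.49×10^8 / 2.998×10^8 = 0.83055
γ = 1/√(1 − 0.83055²) = 1.7955
Time dilation: Δt = γτ₀ = 1.7955 × 26.0 ns = 46.7 ns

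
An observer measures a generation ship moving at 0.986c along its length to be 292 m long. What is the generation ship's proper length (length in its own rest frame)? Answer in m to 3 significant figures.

L₀ ≈ 1750 m

γ = 1/√(1 − 0.986²) = 5.9972
L₀ = γL = 5.9972 × 292 = 1750 m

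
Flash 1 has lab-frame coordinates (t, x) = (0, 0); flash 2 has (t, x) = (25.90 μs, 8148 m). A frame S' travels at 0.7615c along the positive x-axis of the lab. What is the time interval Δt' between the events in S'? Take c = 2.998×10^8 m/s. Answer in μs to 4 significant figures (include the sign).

γ = 1/√(1 − 0.7615²) = 1.54282
Δt' = γ(Δt − vΔx/c²) = 1.54282 × (25.90 μs − 0.7615×8148 m / (2.998×10^8 m/s))
= 1.54282 × (5.20386 μs) = 8.029 μs

Δt' ≈ 8.029 μs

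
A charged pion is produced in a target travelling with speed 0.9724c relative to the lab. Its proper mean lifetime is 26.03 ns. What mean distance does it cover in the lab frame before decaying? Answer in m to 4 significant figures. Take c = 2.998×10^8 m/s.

γ = 1/√(1 − 0.9724²) = 4.28596
Dilated lifetime: Δt = γτ₀ = 4.28596 × 26.03 ns = 111.563 ns
d = vΔt = 0.9724c × 111.563 ns = 2.91526×10^8 m/s × 1.11563×10^-7 s = 32.52 m

d ≈ 32.52 m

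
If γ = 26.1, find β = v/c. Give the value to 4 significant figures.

β ≈ 0.9993

β = √(1 − 1/γ²) = √(1 − 1/26.1²) = √(0.998532) = 0.9993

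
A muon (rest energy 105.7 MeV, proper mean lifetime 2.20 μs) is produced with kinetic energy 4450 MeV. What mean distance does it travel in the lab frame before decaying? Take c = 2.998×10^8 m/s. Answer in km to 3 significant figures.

d ≈ 28.4 km

γ = 1 + K/(m₀c²) = 1 + 4450/105.7 = 43.100
β = √(1 − 1/γ²) = 0.99973
Dilated lifetime: γτ₀ = 43.100 × 2.20 μs = 94.821 μs
d = βc·γτ₀ = 0.99973 × (2.998×10^8 m/s) × 9.4821×10^-5 s = 28.4 km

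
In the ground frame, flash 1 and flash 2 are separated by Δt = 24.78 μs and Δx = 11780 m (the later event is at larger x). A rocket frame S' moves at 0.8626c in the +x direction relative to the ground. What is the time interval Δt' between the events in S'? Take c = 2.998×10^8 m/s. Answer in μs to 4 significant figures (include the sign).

γ = 1/√(1 − 0.8626²) = 1.97673
Δt' = γ(Δt − vΔx/c²) = 1.97673 × (24.78 μs − 0.8626×11780 m / (2.998×10^8 m/s))
= 1.97673 × (-9.11402 μs) = -18.02 μs

Δt' ≈ -18.02 μs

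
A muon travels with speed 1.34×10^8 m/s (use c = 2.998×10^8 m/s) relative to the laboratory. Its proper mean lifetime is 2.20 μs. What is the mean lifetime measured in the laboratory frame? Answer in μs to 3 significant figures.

Δt ≈ 2.46 μs

β = v/c = 1.34×10^8 / 2.998×10^8 = 0.44696
γ = 1/√(1 − 0.44696²) = 1.1179
Time dilation: Δt = γτ₀ = 1.1179 × 2.20 μs = 2.46 μs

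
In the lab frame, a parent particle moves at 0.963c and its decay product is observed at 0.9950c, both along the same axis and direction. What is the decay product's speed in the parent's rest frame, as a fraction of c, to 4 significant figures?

Inverse velocity addition: u' = (u − v)/(1 − uv/c²)
= (0.9950 − 0.963)/(1 − 0.9950×0.963) = 0.03200/0.0418150 = 0.7653

u' ≈ 0.7653c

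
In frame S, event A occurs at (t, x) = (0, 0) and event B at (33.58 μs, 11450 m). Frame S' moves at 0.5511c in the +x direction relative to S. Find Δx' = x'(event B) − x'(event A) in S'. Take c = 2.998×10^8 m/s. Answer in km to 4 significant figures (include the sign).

Δx' ≈ 7.073 km

γ = 1/√(1 − 0.5511²) = 1.19841
Δx' = γ(Δx − vΔt) = 1.19841 × (11450 m − 0.5511×(2.998×10^8 m/s)×33.58×10^-6 s)
= 1.19841 × (5901.92 m) = 7.073 km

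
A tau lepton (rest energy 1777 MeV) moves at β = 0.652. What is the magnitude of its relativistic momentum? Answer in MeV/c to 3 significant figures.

p ≈ 1530 MeV/c

γ = 1/√(1 − 0.652²) = 1.3189
p = γβm₀c = 1.3189 × 0.652 × 1777 MeV/c = 1530 MeV/c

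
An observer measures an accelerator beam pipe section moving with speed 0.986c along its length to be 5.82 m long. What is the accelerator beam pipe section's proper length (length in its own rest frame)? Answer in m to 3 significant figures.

γ = 1/√(1 − 0.986²) = 5.9972
L₀ = γL = 5.9972 × 5.82 = 34.9 m

L₀ ≈ 34.9 m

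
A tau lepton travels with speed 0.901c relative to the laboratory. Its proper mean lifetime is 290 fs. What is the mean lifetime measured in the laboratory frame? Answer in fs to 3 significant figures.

Δt ≈ 668 fs

γ = 1/√(1 − 0.901²) = 2.3051
Time dilation: Δt = γτ₀ = 2.3051 × 290 fs = 668 fs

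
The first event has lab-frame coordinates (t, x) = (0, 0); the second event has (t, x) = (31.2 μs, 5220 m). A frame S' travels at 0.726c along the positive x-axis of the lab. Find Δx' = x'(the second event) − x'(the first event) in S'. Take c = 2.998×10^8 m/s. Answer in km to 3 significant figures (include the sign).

Δx' ≈ -2.28 km

γ = 1/√(1 − 0.726²) = 1.4541
Δx' = γ(Δx − vΔt) = 1.4541 × (5220 m − 0.726×(2.998×10^8 m/s)×31.2×10^-6 s)
= 1.4541 × (-1570.8 m) = -2.28 km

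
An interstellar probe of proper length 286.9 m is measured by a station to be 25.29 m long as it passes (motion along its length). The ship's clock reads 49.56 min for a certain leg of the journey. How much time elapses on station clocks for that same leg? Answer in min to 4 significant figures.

Length contraction ⇒ γ = L₀/L = 286.9/25.29 = 11.3444
Time dilation: Δt = γτ₀ = 11.3444 × 49.56 min = 562.2 min

Δt ≈ 562.2 min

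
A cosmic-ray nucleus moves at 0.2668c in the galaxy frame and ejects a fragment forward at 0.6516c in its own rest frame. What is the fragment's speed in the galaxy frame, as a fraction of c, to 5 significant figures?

u ≈ 0.78238c

Compose boost 2: (0.6516 + 0.2668)/(1 + 0.6516×0.2668) = 0.91840/1.173847 = 0.78238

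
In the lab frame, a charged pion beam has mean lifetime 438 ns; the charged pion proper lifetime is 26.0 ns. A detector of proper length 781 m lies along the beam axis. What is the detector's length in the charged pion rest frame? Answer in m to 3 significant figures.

L ≈ 46.4 m

Time dilation ⇒ γ = Δt/τ₀ = 438/26.0 = 16.846
Length contraction: L = L₀/γ = 781/16.846 = 46.4 m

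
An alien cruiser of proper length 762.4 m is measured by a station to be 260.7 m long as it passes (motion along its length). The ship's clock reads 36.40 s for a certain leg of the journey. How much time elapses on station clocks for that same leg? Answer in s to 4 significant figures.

Δt ≈ 106.4 s

Length contraction ⇒ γ = L₀/L = 762.4/260.7 = 2.92443
Time dilation: Δt = γτ₀ = 2.92443 × 36.40 s = 106.4 s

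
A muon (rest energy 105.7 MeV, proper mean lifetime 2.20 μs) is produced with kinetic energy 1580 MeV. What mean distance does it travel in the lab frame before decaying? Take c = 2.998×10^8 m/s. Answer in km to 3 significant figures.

γ = 1 + K/(m₀c²) = 1 + 1580/105.7 = 15.948
β = √(1 − 1/γ²) = 0.99803
Dilated lifetime: γτ₀ = 15.948 × 2.20 μs = 35.086 μs
d = βc·γτ₀ = 0.99803 × (2.998×10^8 m/s) × 3.5086×10^-5 s = 10.5 km

d ≈ 10.5 km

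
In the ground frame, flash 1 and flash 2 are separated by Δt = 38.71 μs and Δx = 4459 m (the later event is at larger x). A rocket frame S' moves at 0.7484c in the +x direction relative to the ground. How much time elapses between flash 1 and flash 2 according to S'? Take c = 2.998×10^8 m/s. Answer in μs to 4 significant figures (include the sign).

Δt' ≈ 41.58 μs

γ = 1/√(1 − 0.7484²) = 1.50773
Δt' = γ(Δt − vΔx/c²) = 1.50773 × (38.71 μs − 0.7484×4459 m / (2.998×10^8 m/s))
= 1.50773 × (27.5789 μs) = 41.58 μs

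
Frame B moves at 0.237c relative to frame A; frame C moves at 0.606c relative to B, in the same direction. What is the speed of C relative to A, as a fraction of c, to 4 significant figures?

Compose boost 2: (0.606 + 0.237)/(1 + 0.606×0.237) = 0.8430/1.14362 = 0.7371

u ≈ 0.7371c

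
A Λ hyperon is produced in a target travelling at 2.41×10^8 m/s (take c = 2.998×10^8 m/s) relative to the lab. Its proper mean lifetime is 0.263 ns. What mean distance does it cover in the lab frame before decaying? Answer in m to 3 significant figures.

d ≈ 0.107 m

β = v/c = 2.41×10^8 / 2.998×10^8 = 0.80387
γ = 1/√(1 − 0.80387²) = 1.6812
Dilated lifetime: Δt = γτ₀ = 1.6812 × 0.263 ns = 0.44216 ns
d = vΔt = 0.80387c × 0.44216 ns = 2.4100×10^8 m/s × 4.4216×10^-10 s = 0.107 m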